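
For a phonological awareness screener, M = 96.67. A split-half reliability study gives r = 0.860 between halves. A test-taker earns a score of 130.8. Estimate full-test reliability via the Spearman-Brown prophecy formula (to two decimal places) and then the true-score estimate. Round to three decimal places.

128.070

Spearman-Brown: ρ = 2r/(1 + r) = 2(0.860)/(1 + 0.860) = 1.7200/1.860 = 0.9247 → 0.92
Weight the observed score by reliability and the mean by (1 − reliability): T̂ = 0.92·130.8 + 0.08·96.67 = 120.336 + 7.7336 = 128.0696.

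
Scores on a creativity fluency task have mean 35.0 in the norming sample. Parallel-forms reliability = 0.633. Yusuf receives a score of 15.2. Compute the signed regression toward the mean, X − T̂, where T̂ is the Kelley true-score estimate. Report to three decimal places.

-7.267

T̂ = ρX + (1 − ρ)μ
  = 0.633 × 15.2 + 0.367 × 35.0
  = 9.6216 + 12.8450
  = 22.46660
  ≈ 22.4666
X − T̂ = 15.2 − 22.4666 = -7.2666 → -7.267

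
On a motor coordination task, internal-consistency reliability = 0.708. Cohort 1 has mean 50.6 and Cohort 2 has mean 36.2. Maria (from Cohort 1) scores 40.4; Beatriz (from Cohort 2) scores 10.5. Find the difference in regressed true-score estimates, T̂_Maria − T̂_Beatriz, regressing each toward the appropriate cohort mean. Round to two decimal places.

T̂_Maria = 0.708(40.4) + 0.292(50.6) = 43.3784
T̂_Beatriz = 0.708(10.5) + 0.292(36.2) = 18.0044
Difference = 43.3784 − 18.0044 = 25.3740

25.37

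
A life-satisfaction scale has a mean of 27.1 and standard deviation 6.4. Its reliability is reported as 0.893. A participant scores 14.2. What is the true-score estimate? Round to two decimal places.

15.58

Regress the observed score toward the mean by the unreliability: T̂ = 0.893·14.2 + 0.107·27.1 = 12.6806 + 2.8997 = 15.580.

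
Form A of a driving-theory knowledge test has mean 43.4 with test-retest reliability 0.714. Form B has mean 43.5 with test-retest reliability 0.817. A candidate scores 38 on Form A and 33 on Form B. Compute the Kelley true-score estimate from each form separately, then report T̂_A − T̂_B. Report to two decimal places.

4.62

T̂_A = 0.714(38) + 0.286(43.4) = 39.5444
T̂_B = 0.817(33) + 0.183(43.5) = 34.9215
T̂_A − T̂_B = 4.6229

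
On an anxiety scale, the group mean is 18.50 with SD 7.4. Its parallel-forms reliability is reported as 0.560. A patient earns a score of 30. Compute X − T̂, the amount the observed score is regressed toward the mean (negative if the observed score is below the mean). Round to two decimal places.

5.06

T̂ = ρX + (1 − ρ)μ
  = 0.560 × 30 + 0.440 × 18.50
  = 16.800 + 8.14000
  = 24.9400
  ≈ 24.940
X − T̂ = 30 − 24.940 = 5.060 → 5.06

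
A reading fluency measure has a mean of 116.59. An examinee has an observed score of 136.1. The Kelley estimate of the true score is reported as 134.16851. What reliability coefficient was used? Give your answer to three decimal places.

0.901

T̂ = ρX + (1 − ρ)μ  ⇒  T̂ − μ = ρ(X − μ)
ρ = (T̂ − μ)/(X − μ) = (134.16851 − 116.59) / (136.1 − 116.59) = 17.57851 / 19.51 = 0.90100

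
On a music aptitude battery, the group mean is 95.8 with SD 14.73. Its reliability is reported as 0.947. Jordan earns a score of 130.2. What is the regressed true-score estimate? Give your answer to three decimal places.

128.377

T̂ = ρX + (1 − ρ)μ
  = 0.947 × 130.2 + 0.053 × 95.8
  = 123.2994 + 5.0774
  = 128.3768
  ≈ 128.377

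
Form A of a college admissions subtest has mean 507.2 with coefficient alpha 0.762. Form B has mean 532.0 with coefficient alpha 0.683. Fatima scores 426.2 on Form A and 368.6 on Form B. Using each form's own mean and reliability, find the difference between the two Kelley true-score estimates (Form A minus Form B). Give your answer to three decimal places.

T̂_A = 0.762(426.2) + 0.238(507.2) = 445.47800
T̂_B = 0.683(368.6) + 0.317(532.0) = 420.39780
T̂_A − T̂_B = 25.08020

25.080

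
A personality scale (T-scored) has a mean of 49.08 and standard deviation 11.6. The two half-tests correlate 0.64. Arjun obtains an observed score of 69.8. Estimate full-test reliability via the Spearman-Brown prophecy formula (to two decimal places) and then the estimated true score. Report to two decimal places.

Spearman-Brown: ρ = 2r/(1 + r) = 2(0.64)/(1 + 0.64) = 1.280/1.64 = 0.7805 → 0.78
T̂ = 0.78(69.8) + 0.22(49.08) = 54.444 + 10.7976 = 65.242 → 65.24

65.24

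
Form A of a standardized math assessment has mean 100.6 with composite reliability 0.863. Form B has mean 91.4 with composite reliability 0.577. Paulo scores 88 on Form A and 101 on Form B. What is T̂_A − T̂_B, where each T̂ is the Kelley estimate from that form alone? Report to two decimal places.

T̂_A = 0.863(88) + 0.137(100.6) = 89.7262
T̂_B = 0.577(101) + 0.423(91.4) = 96.9392
T̂_A − T̂_B = -7.2130

-7.21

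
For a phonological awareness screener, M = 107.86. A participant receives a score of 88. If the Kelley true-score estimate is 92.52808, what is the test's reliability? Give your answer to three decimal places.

T̂ = ρX + (1 − ρ)μ  ⇒  T̂ − μ = ρ(X − μ)
ρ = (T̂ − μ)/(X − μ) = (92.52808 − 107.86) / (88 − 107.86) = -15.33192 / -19.86 = 0.77200

0.772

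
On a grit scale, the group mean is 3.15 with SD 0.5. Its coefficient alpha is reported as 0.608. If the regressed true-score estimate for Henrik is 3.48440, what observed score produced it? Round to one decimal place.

3.7

T̂ = ρX + (1 − ρ)μ  ⇒  X = (T̂ − (1 − ρ)μ) / ρ
X = (3.48440 − 0.392 × 3.15) / 0.608 = (3.48440 − 1.23480) / 0.608 = 2.24960 / 0.608 = 3.700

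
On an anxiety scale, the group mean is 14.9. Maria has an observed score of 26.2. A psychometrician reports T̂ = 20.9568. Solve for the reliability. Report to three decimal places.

T̂ = ρX + (1 − ρ)μ  ⇒  T̂ − μ = ρ(X − μ)
ρ = (T̂ − μ)/(X − μ) = (20.9568 − 14.9) / (26.2 − 14.9) = 6.0568 / 11.3 = 0.53600

0.536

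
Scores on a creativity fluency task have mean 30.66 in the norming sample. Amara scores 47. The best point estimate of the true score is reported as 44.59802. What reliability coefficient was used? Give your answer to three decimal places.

T̂ = ρX + (1 − ρ)μ  ⇒  T̂ − μ = ρ(X − μ)
ρ = (T̂ − μ)/(X − μ) = (44.59802 − 30.66) / (47 − 30.66) = 13.93802 / 16.34 = 0.85300

0.853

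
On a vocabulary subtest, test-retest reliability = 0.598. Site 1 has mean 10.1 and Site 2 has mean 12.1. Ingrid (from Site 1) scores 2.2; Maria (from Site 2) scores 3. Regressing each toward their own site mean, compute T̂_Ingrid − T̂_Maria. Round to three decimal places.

T̂_Ingrid = 0.598(2.2) + 0.402(10.1) = 5.37580
T̂_Maria = 0.598(3) + 0.402(12.1) = 6.65820
Difference = 5.37580 − 6.65820 = -1.28240

-1.282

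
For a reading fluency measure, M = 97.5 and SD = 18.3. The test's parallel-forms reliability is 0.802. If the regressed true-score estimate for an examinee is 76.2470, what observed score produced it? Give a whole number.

71

T̂ = ρX + (1 − ρ)μ  ⇒  X = (T̂ − (1 − ρ)μ) / ρ
X = (76.2470 − 0.198 × 97.5) / 0.802 = (76.2470 − 19.3050) / 0.802 = 56.9420 / 0.802 = 71.00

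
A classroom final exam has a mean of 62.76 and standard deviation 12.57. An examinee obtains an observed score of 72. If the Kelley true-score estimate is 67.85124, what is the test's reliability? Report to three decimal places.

T̂ = ρX + (1 − ρ)μ  ⇒  T̂ − μ = ρ(X − μ)
ρ = (T̂ − μ)/(X − μ) = (67.85124 − 62.76) / (72 − 62.76) = 5.09124 / 9.24 = 0.55100

0.551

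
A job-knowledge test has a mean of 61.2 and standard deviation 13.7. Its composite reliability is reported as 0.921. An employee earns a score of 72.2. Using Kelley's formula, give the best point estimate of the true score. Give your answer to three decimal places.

T̂ = ρX + (1 − ρ)μ
  = 0.921 × 72.2 + 0.079 × 61.2
  = 66.4962 + 4.8348
  = 71.3310
  ≈ 71.331

71.331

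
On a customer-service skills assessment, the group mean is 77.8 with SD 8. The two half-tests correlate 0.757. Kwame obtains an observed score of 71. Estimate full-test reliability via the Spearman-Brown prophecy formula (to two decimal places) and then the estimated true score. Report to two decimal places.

71.95

Spearman-Brown: ρ = 2r/(1 + r) = 2(0.757)/(1 + 0.757) = 1.5140/1.757 = 0.8617 → 0.86
T̂ = ρX + (1 − ρ)μ
  = 0.86 × 71 + 0.14 × 77.8
  = 61.06 + 10.892
  = 71.952
  ≈ 71.95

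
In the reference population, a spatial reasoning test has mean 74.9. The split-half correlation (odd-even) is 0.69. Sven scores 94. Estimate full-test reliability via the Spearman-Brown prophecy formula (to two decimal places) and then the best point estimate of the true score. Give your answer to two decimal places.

Spearman-Brown: ρ = 2r/(1 + r) = 2(0.69)/(1 + 0.69) = 1.380/1.69 = 0.8166 → 0.82
T̂ = 0.82(94) + 0.18(74.9) = 77.08 + 13.482 = 90.562 → 90.56

90.56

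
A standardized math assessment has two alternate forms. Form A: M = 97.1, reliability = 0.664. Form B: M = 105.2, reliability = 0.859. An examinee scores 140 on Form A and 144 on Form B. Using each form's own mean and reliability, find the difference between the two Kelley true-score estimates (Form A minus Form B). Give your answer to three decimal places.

-12.944

T̂_A = 0.664(140) + 0.336(97.1) = 125.58560
T̂_B = 0.859(144) + 0.141(105.2) = 138.52920
T̂_A − T̂_B = -12.94360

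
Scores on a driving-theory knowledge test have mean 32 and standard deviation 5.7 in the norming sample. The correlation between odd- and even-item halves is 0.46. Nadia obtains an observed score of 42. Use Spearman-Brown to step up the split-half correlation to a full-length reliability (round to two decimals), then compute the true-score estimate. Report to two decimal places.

Spearman-Brown: ρ = 2r/(1 + r) = 2(0.46)/(1 + 0.46) = 0.920/1.46 = 0.6301 → 0.63
Regress the observed score toward the mean by the unreliability: T̂ = 0.63·42 + 0.37·32 = 26.46 + 11.84 = 38.300.

38.30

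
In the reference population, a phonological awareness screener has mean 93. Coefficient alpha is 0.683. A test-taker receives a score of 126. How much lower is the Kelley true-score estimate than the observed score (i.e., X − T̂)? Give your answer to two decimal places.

Weight the observed score by reliability and the mean by (1 − reliability): T̂ = 0.683·126 + 0.317·93 = 86.058 + 29.481 = 115.5390.
X − T̂ = 126 − 115.539 = 10.461 → 10.46

10.46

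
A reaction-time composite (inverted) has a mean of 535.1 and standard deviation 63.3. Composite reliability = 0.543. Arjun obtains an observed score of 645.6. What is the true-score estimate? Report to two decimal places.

595.10

T̂ = 0.543(645.6) + 0.457(535.1) = 350.5608 + 244.5407 = 595.101 → 595.10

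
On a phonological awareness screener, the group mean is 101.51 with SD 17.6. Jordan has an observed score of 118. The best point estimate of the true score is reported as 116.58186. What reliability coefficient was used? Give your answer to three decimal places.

0.914

T̂ = ρX + (1 − ρ)μ  ⇒  T̂ − μ = ρ(X − μ)
ρ = (T̂ − μ)/(X − μ) = (116.58186 − 101.51) / (118 − 101.51) = 15.07186 / 16.49 = 0.91400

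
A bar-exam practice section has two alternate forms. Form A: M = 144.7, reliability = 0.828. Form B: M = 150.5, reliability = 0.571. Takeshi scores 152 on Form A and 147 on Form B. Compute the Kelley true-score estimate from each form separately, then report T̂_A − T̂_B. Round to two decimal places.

2.24

T̂_A = 0.828(152) + 0.172(144.7) = 150.7444
T̂_B = 0.571(147) + 0.429(150.5) = 148.5015
T̂_A − T̂_B = 2.2429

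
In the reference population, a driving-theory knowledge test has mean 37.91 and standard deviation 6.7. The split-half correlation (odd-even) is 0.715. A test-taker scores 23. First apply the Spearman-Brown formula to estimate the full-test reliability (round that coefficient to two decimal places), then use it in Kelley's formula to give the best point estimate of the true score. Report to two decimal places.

Spearman-Brown: ρ = 2r/(1 + r) = 2(0.715)/(1 + 0.715) = 1.4300/1.715 = 0.8338 → 0.83
Regress the observed score toward the mean by the unreliability: T̂ = 0.83·23 + 0.17·37.91 = 19.09 + 6.4447 = 25.535.

25.53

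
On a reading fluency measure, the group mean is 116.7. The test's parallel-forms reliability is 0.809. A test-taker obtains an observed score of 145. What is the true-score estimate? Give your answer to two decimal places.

139.59

Weight the observed score by reliability and the mean by (1 − reliability): T̂ = 0.809·145 + 0.191·116.7 = 117.305 + 22.2897 = 139.595.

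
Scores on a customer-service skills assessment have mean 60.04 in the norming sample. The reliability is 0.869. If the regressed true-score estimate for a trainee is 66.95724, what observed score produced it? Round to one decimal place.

T̂ = ρX + (1 − ρ)μ  ⇒  X = (T̂ − (1 − ρ)μ) / ρ
X = (66.95724 − 0.131 × 60.04) / 0.869 = (66.95724 − 7.86524) / 0.869 = 59.09200 / 0.869 = 68.000

68.0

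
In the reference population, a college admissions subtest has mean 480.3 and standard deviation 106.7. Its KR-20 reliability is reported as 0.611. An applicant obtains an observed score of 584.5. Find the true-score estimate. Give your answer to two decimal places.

543.97

Regress the observed score toward the mean by the unreliability: T̂ = 0.611·584.5 + 0.389·480.3 = 357.1295 + 186.8367 = 543.966.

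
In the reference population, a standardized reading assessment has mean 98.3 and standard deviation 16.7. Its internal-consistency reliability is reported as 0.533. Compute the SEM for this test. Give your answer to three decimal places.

SEM = SD · √(1 − ρ) = 16.7 × √0.467 = 16.7 × 0.6834 = 11.4123

11.412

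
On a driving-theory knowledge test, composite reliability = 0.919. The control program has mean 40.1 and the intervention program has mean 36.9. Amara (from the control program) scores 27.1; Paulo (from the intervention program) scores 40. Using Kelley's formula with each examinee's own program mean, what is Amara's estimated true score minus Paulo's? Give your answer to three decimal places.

-11.596

T̂_Amara = 0.919(27.1) + 0.081(40.1) = 28.15300
T̂_Paulo = 0.919(40) + 0.081(36.9) = 39.74890
Difference = 28.15300 − 39.74890 = -11.59590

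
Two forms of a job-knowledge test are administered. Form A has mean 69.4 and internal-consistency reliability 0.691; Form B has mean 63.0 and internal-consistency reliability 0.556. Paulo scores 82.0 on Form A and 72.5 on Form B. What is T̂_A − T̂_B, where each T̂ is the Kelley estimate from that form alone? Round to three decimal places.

T̂_A = 0.691(82.0) + 0.309(69.4) = 78.10660
T̂_B = 0.556(72.5) + 0.444(63.0) = 68.28200
T̂_A − T̂_B = 9.82460

9.825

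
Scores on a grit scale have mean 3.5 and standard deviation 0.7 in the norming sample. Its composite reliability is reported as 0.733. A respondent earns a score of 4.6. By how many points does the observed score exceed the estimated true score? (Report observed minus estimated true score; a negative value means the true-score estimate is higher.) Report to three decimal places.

T̂ = 0.733(4.6) + 0.267(3.5) = 3.3718 + 0.9345 = 4.30630 → 4.3063
X − T̂ = 4.6 − 4.3063 = 0.2937 → 0.294

0.294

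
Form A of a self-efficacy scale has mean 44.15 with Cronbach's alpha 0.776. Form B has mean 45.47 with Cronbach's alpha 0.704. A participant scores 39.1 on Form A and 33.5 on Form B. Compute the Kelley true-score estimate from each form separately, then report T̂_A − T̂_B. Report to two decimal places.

3.19

T̂_A = 0.776(39.1) + 0.224(44.15) = 40.2312
T̂_B = 0.704(33.5) + 0.296(45.47) = 37.0431
T̂_A − T̂_B = 3.1881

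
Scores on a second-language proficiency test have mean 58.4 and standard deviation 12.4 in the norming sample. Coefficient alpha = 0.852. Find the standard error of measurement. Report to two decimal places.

4.77

SEM = SD · √(1 − ρ) = 12.4 × √0.148 = 12.4 × 0.3847 = 4.770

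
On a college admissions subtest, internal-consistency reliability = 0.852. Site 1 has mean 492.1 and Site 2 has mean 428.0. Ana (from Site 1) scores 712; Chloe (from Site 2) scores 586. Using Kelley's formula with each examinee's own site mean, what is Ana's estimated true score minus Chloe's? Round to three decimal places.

116.839

T̂_Ana = 0.852(712) + 0.148(492.1) = 679.45480
T̂_Chloe = 0.852(586) + 0.148(428.0) = 562.61600
Difference = 679.45480 − 562.61600 = 116.83880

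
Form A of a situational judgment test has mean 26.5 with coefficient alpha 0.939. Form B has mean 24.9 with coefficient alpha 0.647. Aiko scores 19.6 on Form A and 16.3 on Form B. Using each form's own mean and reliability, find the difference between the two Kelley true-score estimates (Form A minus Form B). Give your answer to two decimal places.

0.69

T̂_A = 0.939(19.6) + 0.061(26.5) = 20.0209
T̂_B = 0.647(16.3) + 0.353(24.9) = 19.3358
T̂_A − T̂_B = 0.6851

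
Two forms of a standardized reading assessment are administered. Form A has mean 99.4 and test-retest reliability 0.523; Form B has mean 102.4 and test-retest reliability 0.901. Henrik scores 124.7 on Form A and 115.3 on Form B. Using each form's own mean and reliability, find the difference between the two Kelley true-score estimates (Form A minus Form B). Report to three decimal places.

T̂_A = 0.523(124.7) + 0.477(99.4) = 112.63190
T̂_B = 0.901(115.3) + 0.099(102.4) = 114.02290
T̂_A − T̂_B = -1.39100

-1.391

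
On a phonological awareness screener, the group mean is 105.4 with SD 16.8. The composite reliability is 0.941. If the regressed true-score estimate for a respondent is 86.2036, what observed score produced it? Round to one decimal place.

T̂ = ρX + (1 − ρ)μ  ⇒  X = (T̂ − (1 − ρ)μ) / ρ
X = (86.2036 − 0.059 × 105.4) / 0.941 = (86.2036 − 6.2186) / 0.941 = 79.9850 / 0.941 = 85.000

85.0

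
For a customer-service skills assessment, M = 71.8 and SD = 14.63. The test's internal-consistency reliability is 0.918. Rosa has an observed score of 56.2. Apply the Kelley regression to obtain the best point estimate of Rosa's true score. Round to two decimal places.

Regress the observed score toward the mean by the unreliability: T̂ = 0.918·56.2 + 0.082·71.8 = 51.5916 + 5.8876 = 57.479.

57.48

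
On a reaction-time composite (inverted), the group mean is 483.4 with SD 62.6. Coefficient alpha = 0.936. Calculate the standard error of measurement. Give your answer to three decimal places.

SEM = SD · √(1 − ρ) = 62.6 × √0.064 = 62.6 × 0.2530 = 15.8367

15.837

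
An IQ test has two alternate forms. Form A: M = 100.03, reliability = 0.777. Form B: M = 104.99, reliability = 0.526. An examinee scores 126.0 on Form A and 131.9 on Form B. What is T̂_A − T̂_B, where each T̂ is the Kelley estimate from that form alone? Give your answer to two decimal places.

1.06

T̂_A = 0.777(126.0) + 0.223(100.03) = 120.2087
T̂_B = 0.526(131.9) + 0.474(104.99) = 119.1447
T̂_A − T̂_B = 1.0640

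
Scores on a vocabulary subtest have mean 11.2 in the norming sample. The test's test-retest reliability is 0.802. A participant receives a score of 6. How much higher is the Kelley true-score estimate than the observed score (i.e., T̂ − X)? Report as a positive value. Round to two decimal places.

1.03

T̂ = ρX + (1 − ρ)μ
  = 0.802 × 6 + 0.198 × 11.2
  = 4.812 + 2.2176
  = 7.0296
  ≈ 7.030
T̂ − X = 7.030 − 6 = 1.030 → 1.03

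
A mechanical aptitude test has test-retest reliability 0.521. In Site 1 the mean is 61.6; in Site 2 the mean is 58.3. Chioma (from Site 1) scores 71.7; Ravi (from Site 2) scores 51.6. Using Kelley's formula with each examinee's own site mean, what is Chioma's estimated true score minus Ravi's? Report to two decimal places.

12.05

T̂_Chioma = 0.521(71.7) + 0.479(61.6) = 66.8621
T̂_Ravi = 0.521(51.6) + 0.479(58.3) = 54.8093
Difference = 66.8621 − 54.8093 = 12.0528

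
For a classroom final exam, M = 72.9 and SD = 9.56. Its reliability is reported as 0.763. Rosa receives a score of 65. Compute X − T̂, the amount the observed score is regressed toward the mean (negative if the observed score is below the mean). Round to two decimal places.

Regress the observed score toward the mean by the unreliability: T̂ = 0.763·65 + 0.237·72.9 = 49.595 + 17.2773 = 66.8723.
X − T̂ = 65 − 66.872 = -1.872 → -1.87

-1.87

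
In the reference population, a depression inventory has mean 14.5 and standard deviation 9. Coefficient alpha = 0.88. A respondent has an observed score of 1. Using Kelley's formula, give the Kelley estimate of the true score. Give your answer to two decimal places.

2.62

Weight the observed score by reliability and the mean by (1 − reliability): T̂ = 0.88·1 + 0.12·14.5 = 0.88 + 1.740 = 2.620.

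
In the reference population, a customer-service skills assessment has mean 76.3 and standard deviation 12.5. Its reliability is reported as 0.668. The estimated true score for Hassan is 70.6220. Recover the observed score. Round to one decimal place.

67.8

T̂ = ρX + (1 − ρ)μ  ⇒  X = (T̂ − (1 − ρ)μ) / ρ
X = (70.6220 − 0.332 × 76.3) / 0.668 = (70.6220 − 25.3316) / 0.668 = 45.2904 / 0.668 = 67.800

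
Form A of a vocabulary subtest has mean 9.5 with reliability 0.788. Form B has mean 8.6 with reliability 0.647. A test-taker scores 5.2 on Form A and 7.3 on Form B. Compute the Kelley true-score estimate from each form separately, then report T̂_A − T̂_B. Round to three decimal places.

T̂_A = 0.788(5.2) + 0.212(9.5) = 6.11160
T̂_B = 0.647(7.3) + 0.353(8.6) = 7.75890
T̂_A − T̂_B = -1.64730

-1.647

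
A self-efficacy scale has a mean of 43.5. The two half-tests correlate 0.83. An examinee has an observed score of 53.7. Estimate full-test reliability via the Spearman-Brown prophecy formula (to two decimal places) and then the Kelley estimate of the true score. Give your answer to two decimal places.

52.78

Spearman-Brown: ρ = 2r/(1 + r) = 2(0.83)/(1 + 0.83) = 1.660/1.83 = 0.9071 → 0.91
T̂ = 0.91(53.7) + 0.09(43.5) = 48.867 + 3.915 = 52.782 → 52.78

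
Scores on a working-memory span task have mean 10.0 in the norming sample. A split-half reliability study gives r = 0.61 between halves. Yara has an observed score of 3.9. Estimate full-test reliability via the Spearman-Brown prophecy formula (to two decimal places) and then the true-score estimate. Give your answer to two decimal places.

Spearman-Brown: ρ = 2r/(1 + r) = 2(0.61)/(1 + 0.61) = 1.220/1.61 = 0.7578 → 0.76
T̂ = 0.76(3.9) + 0.24(10.0) = 2.964 + 2.400 = 5.364 → 5.36

5.36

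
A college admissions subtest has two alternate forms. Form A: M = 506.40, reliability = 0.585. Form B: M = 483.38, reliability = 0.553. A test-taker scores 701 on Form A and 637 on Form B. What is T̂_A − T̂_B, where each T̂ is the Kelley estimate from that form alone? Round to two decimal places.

51.91

T̂_A = 0.585(701) + 0.415(506.40) = 620.2410
T̂_B = 0.553(637) + 0.447(483.38) = 568.3319
T̂_A − T̂_B = 51.9091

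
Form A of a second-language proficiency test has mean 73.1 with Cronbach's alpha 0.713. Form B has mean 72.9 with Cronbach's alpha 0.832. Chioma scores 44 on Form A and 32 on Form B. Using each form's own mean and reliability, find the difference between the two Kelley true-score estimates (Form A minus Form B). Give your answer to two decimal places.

T̂_A = 0.713(44) + 0.287(73.1) = 52.3517
T̂_B = 0.832(32) + 0.168(72.9) = 38.8712
T̂_A − T̂_B = 13.4805

13.48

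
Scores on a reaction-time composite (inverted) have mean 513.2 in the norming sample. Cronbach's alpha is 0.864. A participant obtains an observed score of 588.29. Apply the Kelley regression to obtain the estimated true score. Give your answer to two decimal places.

T̂ = ρX + (1 − ρ)μ
  = 0.864 × 588.29 + 0.136 × 513.2
  = 508.28256 + 69.7952
  = 578.078
  ≈ 578.08

578.08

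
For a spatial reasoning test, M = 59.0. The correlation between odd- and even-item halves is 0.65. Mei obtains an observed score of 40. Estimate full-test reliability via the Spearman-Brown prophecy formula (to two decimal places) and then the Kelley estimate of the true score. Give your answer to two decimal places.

Spearman-Brown: ρ = 2r/(1 + r) = 2(0.65)/(1 + 0.65) = 1.300/1.65 = 0.7879 → 0.79
T̂ = 0.79(40) + 0.21(59.0) = 31.60 + 12.390 = 43.990 → 43.99

43.99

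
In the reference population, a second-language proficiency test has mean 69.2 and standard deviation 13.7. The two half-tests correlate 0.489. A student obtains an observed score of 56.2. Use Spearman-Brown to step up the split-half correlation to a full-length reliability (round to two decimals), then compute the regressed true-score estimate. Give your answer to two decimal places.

60.62

Spearman-Brown: ρ = 2r/(1 + r) = 2(0.489)/(1 + 0.489) = 0.9780/1.489 = 0.6568 → 0.66
Kelley's formula gives T̂ = 0.66·56.2 + 0.34·69.2 = 37.092 + 23.528 = 60.620.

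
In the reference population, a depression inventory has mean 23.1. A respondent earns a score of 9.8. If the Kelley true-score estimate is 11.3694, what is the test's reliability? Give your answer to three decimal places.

0.882

T̂ = ρX + (1 − ρ)μ  ⇒  T̂ − μ = ρ(X − μ)
ρ = (T̂ − μ)/(X − μ) = (11.3694 − 23.1) / (9.8 − 23.1) = -11.7306 / -13.3 = 0.88200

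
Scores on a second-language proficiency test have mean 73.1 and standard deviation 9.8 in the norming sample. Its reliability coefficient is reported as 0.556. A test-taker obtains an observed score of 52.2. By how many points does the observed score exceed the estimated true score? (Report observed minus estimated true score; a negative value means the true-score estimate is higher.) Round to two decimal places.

-9.28

T̂ = ρX + (1 − ρ)μ
  = 0.556 × 52.2 + 0.444 × 73.1
  = 29.0232 + 32.4564
  = 61.4796
  ≈ 61.480
X − T̂ = 52.2 − 61.480 = -9.280 → -9.28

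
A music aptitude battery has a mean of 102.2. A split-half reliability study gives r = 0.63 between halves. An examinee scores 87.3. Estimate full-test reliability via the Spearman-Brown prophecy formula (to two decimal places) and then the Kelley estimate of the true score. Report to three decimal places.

90.727

Spearman-Brown: ρ = 2r/(1 + r) = 2(0.63)/(1 + 0.63) = 1.260/1.63 = 0.7730 → 0.77
Regress the observed score toward the mean by the unreliability: T̂ = 0.77·87.3 + 0.23·102.2 = 67.221 + 23.506 = 90.7270.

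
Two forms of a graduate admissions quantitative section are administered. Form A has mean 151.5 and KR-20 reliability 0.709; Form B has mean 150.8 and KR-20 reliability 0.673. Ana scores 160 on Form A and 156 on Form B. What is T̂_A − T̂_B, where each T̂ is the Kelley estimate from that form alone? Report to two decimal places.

T̂_A = 0.709(160) + 0.291(151.5) = 157.5265
T̂_B = 0.673(156) + 0.327(150.8) = 154.2996
T̂_A − T̂_B = 3.2269

3.23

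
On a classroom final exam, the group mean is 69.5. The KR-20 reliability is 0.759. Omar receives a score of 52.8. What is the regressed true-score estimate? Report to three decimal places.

T̂ = ρX + (1 − ρ)μ
  = 0.759 × 52.8 + 0.241 × 69.5
  = 40.0752 + 16.7495
  = 56.8247
  ≈ 56.825

56.825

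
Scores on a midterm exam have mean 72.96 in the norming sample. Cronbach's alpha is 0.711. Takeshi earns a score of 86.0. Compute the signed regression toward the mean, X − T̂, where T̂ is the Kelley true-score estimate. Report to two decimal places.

T̂ = 0.711(86.0) + 0.289(72.96) = 61.1460 + 21.08544 = 82.2314 → 82.231
X − T̂ = 86.0 − 82.231 = 3.769 → 3.77

3.77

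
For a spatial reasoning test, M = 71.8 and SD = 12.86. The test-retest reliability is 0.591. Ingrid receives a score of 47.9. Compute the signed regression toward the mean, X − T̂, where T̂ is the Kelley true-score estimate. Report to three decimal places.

-9.775

Regress the observed score toward the mean by the unreliability: T̂ = 0.591·47.9 + 0.409·71.8 = 28.3089 + 29.3662 = 57.67510.
X − T̂ = 47.9 − 57.6751 = -9.7751 → -9.775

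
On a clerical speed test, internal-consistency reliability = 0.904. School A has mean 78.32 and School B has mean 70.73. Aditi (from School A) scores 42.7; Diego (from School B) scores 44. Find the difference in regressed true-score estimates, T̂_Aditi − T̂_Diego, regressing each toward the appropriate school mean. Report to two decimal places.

-0.45

T̂_Aditi = 0.904(42.7) + 0.096(78.32) = 46.1195
T̂_Diego = 0.904(44) + 0.096(70.73) = 46.5661
Difference = 46.1195 − 46.5661 = -0.4466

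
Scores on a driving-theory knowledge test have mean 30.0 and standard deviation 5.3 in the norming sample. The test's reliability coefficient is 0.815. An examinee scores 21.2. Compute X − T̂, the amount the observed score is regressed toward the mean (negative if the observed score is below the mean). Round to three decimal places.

-1.628

T̂ = ρX + (1 − ρ)μ
  = 0.815 × 21.2 + 0.185 × 30.0
  = 17.2780 + 5.5500
  = 22.82800
  ≈ 22.8280
X − T̂ = 21.2 − 22.8280 = -1.6280 → -1.628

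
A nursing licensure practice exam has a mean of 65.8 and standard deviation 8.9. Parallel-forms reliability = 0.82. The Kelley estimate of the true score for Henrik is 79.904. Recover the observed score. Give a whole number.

83

T̂ = ρX + (1 − ρ)μ  ⇒  X = (T̂ − (1 − ρ)μ) / ρ
X = (79.904 − 0.18 × 65.8) / 0.82 = (79.904 − 11.844) / 0.82 = 68.060 / 0.82 = 83.00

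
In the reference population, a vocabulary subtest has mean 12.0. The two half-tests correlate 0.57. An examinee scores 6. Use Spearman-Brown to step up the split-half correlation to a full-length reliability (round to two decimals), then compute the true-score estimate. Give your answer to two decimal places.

7.62

Spearman-Brown: ρ = 2r/(1 + r) = 2(0.57)/(1 + 0.57) = 1.140/1.57 = 0.7261 → 0.73
T̂ = ρX + (1 − ρ)μ
  = 0.73 × 6 + 0.27 × 12.0
  = 4.38 + 3.240
  = 7.620
  ≈ 7.62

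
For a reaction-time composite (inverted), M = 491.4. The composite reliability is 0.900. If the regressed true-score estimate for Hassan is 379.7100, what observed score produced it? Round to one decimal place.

367.3

T̂ = ρX + (1 − ρ)μ  ⇒  X = (T̂ − (1 − ρ)μ) / ρ
X = (379.7100 − 0.100 × 491.4) / 0.900 = (379.7100 − 49.1400) / 0.900 = 330.5700 / 0.900 = 367.300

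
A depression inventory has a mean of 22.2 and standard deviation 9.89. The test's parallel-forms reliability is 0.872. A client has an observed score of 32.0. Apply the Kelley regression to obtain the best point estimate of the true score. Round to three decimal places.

T̂ = 0.872(32.0) + 0.128(22.2) = 27.9040 + 2.8416 = 30.7456 → 30.746

30.746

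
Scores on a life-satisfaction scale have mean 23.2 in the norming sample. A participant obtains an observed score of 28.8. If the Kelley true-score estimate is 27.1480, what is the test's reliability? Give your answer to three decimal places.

0.705

T̂ = ρX + (1 − ρ)μ  ⇒  T̂ − μ = ρ(X − μ)
ρ = (T̂ − μ)/(X − μ) = (27.1480 − 23.2) / (28.8 − 23.2) = 3.9480 / 5.6 = 0.70500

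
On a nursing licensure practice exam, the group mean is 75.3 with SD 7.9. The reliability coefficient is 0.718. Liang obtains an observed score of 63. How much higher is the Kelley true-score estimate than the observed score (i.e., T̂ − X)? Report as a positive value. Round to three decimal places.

Regress the observed score toward the mean by the unreliability: T̂ = 0.718·63 + 0.282·75.3 = 45.234 + 21.2346 = 66.46860.
T̂ − X = 66.4686 − 63 = 3.4686 → 3.469

3.469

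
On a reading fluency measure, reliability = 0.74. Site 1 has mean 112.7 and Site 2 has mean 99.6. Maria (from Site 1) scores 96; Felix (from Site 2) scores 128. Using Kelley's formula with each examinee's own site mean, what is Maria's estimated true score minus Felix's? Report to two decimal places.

T̂_Maria = 0.74(96) + 0.26(112.7) = 100.3420
T̂_Felix = 0.74(128) + 0.26(99.6) = 120.6160
Difference = 100.3420 − 120.6160 = -20.2740

-20.27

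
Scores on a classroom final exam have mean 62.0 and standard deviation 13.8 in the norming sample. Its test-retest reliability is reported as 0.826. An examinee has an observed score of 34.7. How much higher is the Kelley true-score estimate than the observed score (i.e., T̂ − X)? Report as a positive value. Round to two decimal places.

4.75

Regress the observed score toward the mean by the unreliability: T̂ = 0.826·34.7 + 0.174·62.0 = 28.6622 + 10.7880 = 39.4502.
T̂ − X = 39.450 − 34.7 = 4.750 → 4.75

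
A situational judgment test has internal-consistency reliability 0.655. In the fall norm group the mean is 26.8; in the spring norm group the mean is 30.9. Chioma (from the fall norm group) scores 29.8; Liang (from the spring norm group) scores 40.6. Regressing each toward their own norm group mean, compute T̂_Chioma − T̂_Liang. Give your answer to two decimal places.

T̂_Chioma = 0.655(29.8) + 0.345(26.8) = 28.7650
T̂_Liang = 0.655(40.6) + 0.345(30.9) = 37.2535
Difference = 28.7650 − 37.2535 = -8.4885

-8.49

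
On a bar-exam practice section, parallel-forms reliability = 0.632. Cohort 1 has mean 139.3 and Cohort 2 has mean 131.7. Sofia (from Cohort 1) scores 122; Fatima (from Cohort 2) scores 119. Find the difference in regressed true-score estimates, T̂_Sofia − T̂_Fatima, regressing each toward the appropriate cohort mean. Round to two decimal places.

T̂_Sofia = 0.632(122) + 0.368(139.3) = 128.3664
T̂_Fatima = 0.632(119) + 0.368(131.7) = 123.6736
Difference = 128.3664 − 123.6736 = 4.6928

4.69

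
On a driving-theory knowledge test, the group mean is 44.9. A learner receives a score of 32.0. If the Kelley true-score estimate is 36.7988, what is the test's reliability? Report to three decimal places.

0.628

T̂ = ρX + (1 − ρ)μ  ⇒  T̂ − μ = ρ(X − μ)
ρ = (T̂ − μ)/(X − μ) = (36.7988 − 44.9) / (32.0 − 44.9) = -8.1012 / -12.9 = 0.62800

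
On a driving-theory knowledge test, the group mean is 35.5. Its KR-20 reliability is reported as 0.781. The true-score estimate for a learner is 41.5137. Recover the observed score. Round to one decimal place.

43.2

T̂ = ρX + (1 − ρ)μ  ⇒  X = (T̂ − (1 − ρ)μ) / ρ
X = (41.5137 − 0.219 × 35.5) / 0.781 = (41.5137 − 7.7745) / 0.781 = 33.7392 / 0.781 = 43.200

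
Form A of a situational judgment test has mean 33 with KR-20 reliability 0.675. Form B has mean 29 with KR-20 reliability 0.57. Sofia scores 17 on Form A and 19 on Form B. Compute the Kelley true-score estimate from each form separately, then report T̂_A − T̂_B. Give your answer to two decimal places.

-1.10

T̂_A = 0.675(17) + 0.325(33) = 22.2000
T̂_B = 0.57(19) + 0.43(29) = 23.3000
T̂_A − T̂_B = -1.1000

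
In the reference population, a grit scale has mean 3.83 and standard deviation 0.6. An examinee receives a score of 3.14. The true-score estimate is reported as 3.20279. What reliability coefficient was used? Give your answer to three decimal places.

T̂ = ρX + (1 − ρ)μ  ⇒  T̂ − μ = ρ(X − μ)
ρ = (T̂ − μ)/(X − μ) = (3.20279 − 3.83) / (3.14 − 3.83) = -0.62721 / -0.69 = 0.90900

0.909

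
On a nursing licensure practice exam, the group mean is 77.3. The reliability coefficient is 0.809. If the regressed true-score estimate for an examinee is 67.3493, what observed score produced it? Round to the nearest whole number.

T̂ = ρX + (1 − ρ)μ  ⇒  X = (T̂ − (1 − ρ)μ) / ρ
X = (67.3493 − 0.191 × 77.3) / 0.809 = (67.3493 − 14.7643) / 0.809 = 52.5850 / 0.809 = 65.00

65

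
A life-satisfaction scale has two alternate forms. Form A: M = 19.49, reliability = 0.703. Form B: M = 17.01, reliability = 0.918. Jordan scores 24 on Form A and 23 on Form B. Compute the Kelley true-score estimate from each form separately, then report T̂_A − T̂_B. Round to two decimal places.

0.15

T̂_A = 0.703(24) + 0.297(19.49) = 22.6605
T̂_B = 0.918(23) + 0.082(17.01) = 22.5088
T̂_A − T̂_B = 0.1517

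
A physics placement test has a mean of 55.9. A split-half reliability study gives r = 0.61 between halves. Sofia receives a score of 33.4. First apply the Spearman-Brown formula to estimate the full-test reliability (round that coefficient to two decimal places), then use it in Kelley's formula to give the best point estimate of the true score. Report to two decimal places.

Spearman-Brown: ρ = 2r/(1 + r) = 2(0.61)/(1 + 0.61) = 1.220/1.61 = 0.7578 → 0.76
Kelley's formula gives T̂ = 0.76·33.4 + 0.24·55.9 = 25.384 + 13.416 = 38.800.

38.80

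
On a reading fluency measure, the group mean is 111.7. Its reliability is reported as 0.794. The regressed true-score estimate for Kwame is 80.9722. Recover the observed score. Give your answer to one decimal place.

73.0

T̂ = ρX + (1 − ρ)μ  ⇒  X = (T̂ − (1 − ρ)μ) / ρ
X = (80.9722 − 0.206 × 111.7) / 0.794 = (80.9722 − 23.0102) / 0.794 = 57.9620 / 0.794 = 73.000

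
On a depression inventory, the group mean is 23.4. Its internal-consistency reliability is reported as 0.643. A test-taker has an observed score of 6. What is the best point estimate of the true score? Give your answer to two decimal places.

Weight the observed score by reliability and the mean by (1 − reliability): T̂ = 0.643·6 + 0.357·23.4 = 3.858 + 8.3538 = 12.212.

12.21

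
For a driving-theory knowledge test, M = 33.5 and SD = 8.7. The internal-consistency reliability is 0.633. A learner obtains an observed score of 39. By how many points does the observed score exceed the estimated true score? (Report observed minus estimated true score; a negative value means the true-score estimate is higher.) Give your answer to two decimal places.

T̂ = 0.633(39) + 0.367(33.5) = 24.687 + 12.2945 = 36.9815 → 36.981
X − T̂ = 39 − 36.981 = 2.019 → 2.02

2.02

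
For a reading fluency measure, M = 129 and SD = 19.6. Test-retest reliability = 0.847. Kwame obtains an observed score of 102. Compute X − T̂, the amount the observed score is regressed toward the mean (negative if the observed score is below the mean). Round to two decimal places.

-4.13

T̂ = ρX + (1 − ρ)μ
  = 0.847 × 102 + 0.153 × 129
  = 86.394 + 19.737
  = 106.1310
  ≈ 106.131
X − T̂ = 102 − 106.131 = -4.131 → -4.13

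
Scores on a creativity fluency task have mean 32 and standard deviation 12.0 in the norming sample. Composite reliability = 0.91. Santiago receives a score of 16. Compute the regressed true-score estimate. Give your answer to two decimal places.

Weight the observed score by reliability and the mean by (1 − reliability): T̂ = 0.91·16 + 0.09·32 = 14.56 + 2.88 = 17.440.

17.44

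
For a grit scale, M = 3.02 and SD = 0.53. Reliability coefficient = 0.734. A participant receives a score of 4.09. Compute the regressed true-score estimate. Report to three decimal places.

Regress the observed score toward the mean by the unreliability: T̂ = 0.734·4.09 + 0.266·3.02 = 3.00206 + 0.80332 = 3.8054.

3.805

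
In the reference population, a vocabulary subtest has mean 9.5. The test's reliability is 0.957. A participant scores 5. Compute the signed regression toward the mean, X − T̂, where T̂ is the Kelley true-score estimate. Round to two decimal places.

-0.19

T̂ = 0.957(5) + 0.043(9.5) = 4.785 + 0.4085 = 5.1935 → 5.194
X − T̂ = 5 − 5.194 = -0.194 → -0.19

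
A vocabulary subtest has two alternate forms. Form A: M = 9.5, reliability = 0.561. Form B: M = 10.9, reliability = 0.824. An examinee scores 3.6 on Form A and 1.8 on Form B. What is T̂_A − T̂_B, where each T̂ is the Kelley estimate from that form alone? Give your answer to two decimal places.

2.79

T̂_A = 0.561(3.6) + 0.439(9.5) = 6.1901
T̂_B = 0.824(1.8) + 0.176(10.9) = 3.4016
T̂_A − T̂_B = 2.7885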